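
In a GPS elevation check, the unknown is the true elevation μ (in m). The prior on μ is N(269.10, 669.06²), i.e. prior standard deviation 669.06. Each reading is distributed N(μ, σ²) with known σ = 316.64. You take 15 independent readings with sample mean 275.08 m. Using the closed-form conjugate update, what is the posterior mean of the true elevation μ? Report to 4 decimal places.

274.9920

For Normal data with known variance σ², a Normal(μ₀, σ₀²) prior on μ is conjugate. Posterior precision = 1/σ₀² + n/σ²; posterior mean is the precision-weighted average of μ₀ and x̄.
n·x̄ = 15·275.08 = 4126.2.
σ₀² = 669.06² = 447641.2836, σ² = 316.64² = 100260.8896; σ² + n·σ₀² = 100260.8896 + 15·447641.2836 = 6814880.1436.
Posterior mean = (μ₀/σ₀² + n·x̄/σ²)/(1/σ₀² + n/σ²) = (σ²·μ₀ + σ₀²·n·x̄)/(σ² + n·σ₀²) = (100260.8896·269.10 + 447641.2836·4126.2)/6814880.1436 = 1874037669.78168/6814880.1436 = 274.9920.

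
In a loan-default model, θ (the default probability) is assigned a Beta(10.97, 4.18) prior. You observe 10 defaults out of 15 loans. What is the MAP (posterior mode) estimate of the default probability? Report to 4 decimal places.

0.7094

The Beta prior is conjugate to a Binomial/Bernoulli likelihood; the update adds successes to α and failures to β.
Posterior: Beta(α+k, β+n−k) = Beta(10.97+10, 4.18+5) = Beta(20.97, 9.18).
Mode of Beta(a,b) for a,b>1 is (a−1)/(a+b−2) = 19.97/28.15 = 0.7094.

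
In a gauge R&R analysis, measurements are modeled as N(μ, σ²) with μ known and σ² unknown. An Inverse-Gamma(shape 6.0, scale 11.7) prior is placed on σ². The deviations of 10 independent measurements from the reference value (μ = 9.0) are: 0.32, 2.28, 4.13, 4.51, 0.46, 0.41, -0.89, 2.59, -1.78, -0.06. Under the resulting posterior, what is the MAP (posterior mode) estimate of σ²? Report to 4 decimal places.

3.2146

With known mean μ and an Inverse-Gamma(α, β) prior on σ², the Normal likelihood is conjugate: posterior is Inv-Gamma(α + n/2, β + Σ(xᵢ−μ)²/2).
Σ(xᵢ−μ)² = (0.32)² + (2.28)² + (4.13)² + (4.51)² + (0.46)² + (0.41)² + (-0.89)² + (2.59)² + (-1.78)² + (-0.06)² = 53.7497.
Posterior: Inv-Gamma(6.0 + 10/2, 11.7 + 53.7497/2) = Inv-Gamma(11.00, 38.57485).
Mode = β/(α+1) = 38.57485/12.00 = 3.2146.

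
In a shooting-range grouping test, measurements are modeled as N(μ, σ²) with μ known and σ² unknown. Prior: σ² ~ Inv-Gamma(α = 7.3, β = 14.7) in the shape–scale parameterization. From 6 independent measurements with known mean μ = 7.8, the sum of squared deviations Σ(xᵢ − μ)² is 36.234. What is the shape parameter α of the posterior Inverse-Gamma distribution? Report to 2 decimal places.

10.30

With known mean μ and an Inverse-Gamma(α, β) prior on σ², the Normal likelihood is conjugate: posterior is Inv-Gamma(α + n/2, β + Σ(xᵢ−μ)²/2).
Posterior: Inv-Gamma(7.3 + 6/2, 14.7 + 36.234/2) = Inv-Gamma(10.30, 32.8170).
Posterior α = 10.30.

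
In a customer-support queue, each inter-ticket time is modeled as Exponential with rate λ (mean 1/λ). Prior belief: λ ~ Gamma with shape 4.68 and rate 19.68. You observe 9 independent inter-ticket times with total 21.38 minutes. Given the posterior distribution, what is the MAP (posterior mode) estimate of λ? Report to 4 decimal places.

0.3088

With a Gamma(shape α, rate β) prior on the exponential rate λ, the posterior after n observations with total T = Σxᵢ is Gamma(α+n, β+T).
Posterior: Gamma(4.68+9, 19.68+21.38) = Gamma(13.68, 41.06).
Mode = (α−1)/β = 0.3088.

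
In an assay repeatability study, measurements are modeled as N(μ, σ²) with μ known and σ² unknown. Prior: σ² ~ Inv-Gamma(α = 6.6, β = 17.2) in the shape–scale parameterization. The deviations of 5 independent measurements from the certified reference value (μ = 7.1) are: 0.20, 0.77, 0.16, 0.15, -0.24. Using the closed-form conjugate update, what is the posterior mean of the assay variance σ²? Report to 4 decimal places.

With known mean μ and an Inverse-Gamma(α, β) prior on σ², the Normal likelihood is conjugate: posterior is Inv-Gamma(α + n/2, β + Σ(xᵢ−μ)²/2).
Σ(xᵢ−μ)² = (0.20)² + (0.77)² + (0.16)² + (0.15)² + (-0.24)² = 0.7386.
Posterior: Inv-Gamma(6.6 + 5/2, 17.2 + 0.7386/2) = Inv-Gamma(9.10, 17.56930).
E[σ²|data] = β/(α−1) = 17.56930/8.10 = 2.1690.

2.1690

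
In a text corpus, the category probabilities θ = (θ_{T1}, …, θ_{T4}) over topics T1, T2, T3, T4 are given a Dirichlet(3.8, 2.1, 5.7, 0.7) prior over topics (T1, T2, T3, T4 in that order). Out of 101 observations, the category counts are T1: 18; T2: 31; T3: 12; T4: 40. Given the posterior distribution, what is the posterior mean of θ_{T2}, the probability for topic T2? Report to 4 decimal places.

The Dirichlet prior is conjugate to the Multinomial likelihood: each posterior αⱼ = prior αⱼ + observed count nⱼ.
Posterior concentration: (21.8, 33.1, 17.7, 40.7), total = 113.3.
E[θ_{T2}|data] = α_{T2}/Σα = 33.1/113.3 = 0.2921.

0.2921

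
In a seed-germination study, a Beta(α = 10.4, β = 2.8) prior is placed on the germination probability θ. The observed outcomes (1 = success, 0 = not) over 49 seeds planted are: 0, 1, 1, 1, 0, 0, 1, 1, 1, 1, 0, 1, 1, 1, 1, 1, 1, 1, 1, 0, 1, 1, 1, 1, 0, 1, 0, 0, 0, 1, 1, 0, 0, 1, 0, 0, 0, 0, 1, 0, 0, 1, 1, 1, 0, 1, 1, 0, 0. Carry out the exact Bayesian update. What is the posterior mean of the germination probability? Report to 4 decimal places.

0.6334

The Beta prior is conjugate to a Binomial/Bernoulli likelihood; the update adds successes to α and failures to β.
Posterior: Beta(α+k, β+n−k) = Beta(10.4+29, 2.8+20) = Beta(39.4, 22.8).
Posterior mean = α/(α+β) = 39.4/62.2 = 0.6334.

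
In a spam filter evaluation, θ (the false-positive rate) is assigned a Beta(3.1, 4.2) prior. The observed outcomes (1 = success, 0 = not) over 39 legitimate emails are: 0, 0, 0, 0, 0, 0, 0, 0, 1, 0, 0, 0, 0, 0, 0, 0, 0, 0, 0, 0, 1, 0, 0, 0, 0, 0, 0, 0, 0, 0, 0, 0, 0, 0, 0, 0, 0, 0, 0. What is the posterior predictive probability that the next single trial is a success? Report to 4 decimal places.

The Beta prior is conjugate to a Binomial/Bernoulli likelihood; the update adds successes to α and failures to β.
Posterior: Beta(α+k, β+n−k) = Beta(3.1+2, 4.2+37) = Beta(5.1, 41.2).
For a single future Bernoulli trial, P(success | data) = α/(α+β) = 0.1102.

0.1102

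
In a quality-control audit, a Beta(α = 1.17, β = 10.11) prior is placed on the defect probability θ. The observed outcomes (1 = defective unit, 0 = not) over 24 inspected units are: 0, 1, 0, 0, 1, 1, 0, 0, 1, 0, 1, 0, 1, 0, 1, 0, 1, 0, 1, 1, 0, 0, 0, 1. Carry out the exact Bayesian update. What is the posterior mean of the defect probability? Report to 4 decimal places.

0.3450

The Beta prior is conjugate to a Binomial/Bernoulli likelihood; the update adds successes to α and failures to β.
Posterior: Beta(α+k, β+n−k) = Beta(1.17+11, 10.11+13) = Beta(12.17, 23.11).
Posterior mean = α/(α+β) = 12.17/35.28 = 0.3450.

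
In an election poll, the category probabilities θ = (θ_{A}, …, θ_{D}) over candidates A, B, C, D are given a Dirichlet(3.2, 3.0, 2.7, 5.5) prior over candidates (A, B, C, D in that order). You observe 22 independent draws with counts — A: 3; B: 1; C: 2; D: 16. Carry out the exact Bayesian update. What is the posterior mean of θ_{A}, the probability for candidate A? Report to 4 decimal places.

The Dirichlet prior is conjugate to the Multinomial likelihood: each posterior αⱼ = prior αⱼ + observed count nⱼ.
Posterior concentration: (6.2, 4.0, 4.7, 21.5), total = 36.4.
E[θ_{A}|data] = α_{A}/Σα = 6.2/36.4 = 0.1703.

0.1703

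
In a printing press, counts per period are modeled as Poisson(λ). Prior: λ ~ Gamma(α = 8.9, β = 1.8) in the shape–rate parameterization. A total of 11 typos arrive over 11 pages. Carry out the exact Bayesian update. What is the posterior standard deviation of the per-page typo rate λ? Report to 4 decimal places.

0.3485

With a Gamma(shape α, rate β) prior, the Poisson likelihood is conjugate: the posterior is Gamma(α + ΣXᵢ, β + n).
Posterior: Gamma(α+S, β+n) = Gamma(8.9+11, 1.8+11) = Gamma(19.9, 12.8).
SD = √α/β = √19.9/12.8 = 0.3485.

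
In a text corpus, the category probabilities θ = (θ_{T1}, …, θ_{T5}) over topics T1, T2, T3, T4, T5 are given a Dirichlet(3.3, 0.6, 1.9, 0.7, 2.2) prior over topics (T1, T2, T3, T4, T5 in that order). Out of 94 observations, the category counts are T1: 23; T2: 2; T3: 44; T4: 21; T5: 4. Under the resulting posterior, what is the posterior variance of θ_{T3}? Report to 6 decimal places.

0.002384

The Dirichlet prior is conjugate to the Multinomial likelihood: each posterior αⱼ = prior αⱼ + observed count nⱼ.
Posterior concentration: (26.3, 2.6, 45.9, 21.7, 6.2), total = 102.7.
Var[θ_j] = α_j(Σα−α_j)/((Σα)²(Σα+1)) = 45.9·56.8/(102.7²·103.7) = 0.002384.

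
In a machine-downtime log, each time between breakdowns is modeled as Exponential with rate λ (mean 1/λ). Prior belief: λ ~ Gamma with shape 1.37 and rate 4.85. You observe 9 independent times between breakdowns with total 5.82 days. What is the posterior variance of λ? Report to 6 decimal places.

With a Gamma(shape α, rate β) prior on the exponential rate λ, the posterior after n observations with total T = Σxᵢ is Gamma(α+n, β+T).
Posterior: Gamma(1.37+9, 4.85+5.82) = Gamma(10.37, 10.67).
Var = α/β² = 0.091086.

0.091086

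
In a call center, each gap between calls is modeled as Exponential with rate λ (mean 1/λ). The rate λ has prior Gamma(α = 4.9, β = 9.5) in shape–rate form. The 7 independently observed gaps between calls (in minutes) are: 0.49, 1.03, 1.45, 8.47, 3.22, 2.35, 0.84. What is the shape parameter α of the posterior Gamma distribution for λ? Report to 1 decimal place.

With a Gamma(shape α, rate β) prior on the exponential rate λ, the posterior after n observations with total T = Σxᵢ is Gamma(α+n, β+T).
Sum of observations T = 17.85 minutes; n = 7.
Posterior: Gamma(4.9+7, 9.5+17.85) = Gamma(11.9, 27.35).
Posterior α = 11.9.

11.9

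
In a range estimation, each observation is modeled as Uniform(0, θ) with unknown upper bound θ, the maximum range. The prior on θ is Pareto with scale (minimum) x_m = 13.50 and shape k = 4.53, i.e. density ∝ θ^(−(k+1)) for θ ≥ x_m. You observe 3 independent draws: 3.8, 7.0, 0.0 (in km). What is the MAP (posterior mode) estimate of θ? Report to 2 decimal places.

A Pareto(scale x_m, shape k) prior on the upper bound θ of Uniform(0, θ) is conjugate: posterior is Pareto(max(x_m, max xᵢ), k + n).
Sample maximum = 7.0; prior scale x_m = 13.50 → posterior scale = max = 13.50.
Posterior shape = 4.53 + 3 = 7.53.
The Pareto density is decreasing on [x_m, ∞), so the mode is x_m = 13.50.

13.50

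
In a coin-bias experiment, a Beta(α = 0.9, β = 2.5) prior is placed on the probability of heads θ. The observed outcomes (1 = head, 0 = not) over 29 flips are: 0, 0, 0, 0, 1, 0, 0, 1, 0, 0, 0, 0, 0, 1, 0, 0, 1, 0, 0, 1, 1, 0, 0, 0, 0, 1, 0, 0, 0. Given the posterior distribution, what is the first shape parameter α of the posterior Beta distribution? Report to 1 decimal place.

The Beta prior is conjugate to a Binomial/Bernoulli likelihood; the update adds successes to α and failures to β.
Posterior: Beta(α+k, β+n−k) = Beta(0.9+7, 2.5+22) = Beta(7.9, 24.5).
Posterior α = 7.9.

7.9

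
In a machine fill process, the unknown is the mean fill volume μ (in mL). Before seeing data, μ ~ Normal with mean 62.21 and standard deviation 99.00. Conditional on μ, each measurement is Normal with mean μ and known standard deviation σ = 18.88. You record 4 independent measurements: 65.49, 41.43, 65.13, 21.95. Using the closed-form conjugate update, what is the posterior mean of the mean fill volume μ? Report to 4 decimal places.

For Normal data with known variance σ², a Normal(μ₀, σ₀²) prior on μ is conjugate. Posterior precision = 1/σ₀² + n/σ²; posterior mean is the precision-weighted average of μ₀ and x̄.
Σxᵢ = 65.49 + 41.43 + 65.13 + 21.95 = 194, so n·x̄ = 194.
σ₀² = 99.00² = 9801, σ² = 18.88² = 356.4544; σ² + n·σ₀² = 356.4544 + 4·9801 = 39560.4544.
Posterior mean = (μ₀/σ₀² + n·x̄/σ²)/(1/σ₀² + n/σ²) = (σ²·μ₀ + σ₀²·n·x̄)/(σ² + n·σ₀²) = (356.4544·62.21 + 9801·194)/39560.4544 = 1923569.028224/39560.4544 = 48.6235.

48.6235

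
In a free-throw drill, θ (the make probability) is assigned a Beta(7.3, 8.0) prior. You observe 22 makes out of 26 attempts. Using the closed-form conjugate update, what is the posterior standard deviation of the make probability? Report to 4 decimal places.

The Beta prior is conjugate to a Binomial/Bernoulli likelihood; the update adds successes to α and failures to β.
Posterior: Beta(α+k, β+n−k) = Beta(7.3+22, 8.0+4) = Beta(29.3, 12.0).
Var = αβ/((α+β)²(α+β+1)) = 29.3·12.0/(41.3²·42.3) = 0.00487313; SD = √0.00487313 = 0.0698.

0.0698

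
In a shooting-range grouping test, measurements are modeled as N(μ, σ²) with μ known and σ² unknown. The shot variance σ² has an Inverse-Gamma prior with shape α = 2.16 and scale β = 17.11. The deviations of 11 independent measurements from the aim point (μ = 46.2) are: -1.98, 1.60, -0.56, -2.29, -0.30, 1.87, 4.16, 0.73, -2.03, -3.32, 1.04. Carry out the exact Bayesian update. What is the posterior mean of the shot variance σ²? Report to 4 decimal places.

6.2994

With known mean μ and an Inverse-Gamma(α, β) prior on σ², the Normal likelihood is conjugate: posterior is Inv-Gamma(α + n/2, β + Σ(xᵢ−μ)²/2).
Σ(xᵢ−μ)² = (-1.98)² + (1.60)² + (-0.56)² + (-2.29)² + (-0.30)² + (1.87)² + (4.16)² + (0.73)² + (-2.03)² + (-3.32)² + (1.04)² = 49.6884.
Posterior: Inv-Gamma(2.16 + 11/2, 17.11 + 49.6884/2) = Inv-Gamma(7.66, 41.95420).
E[σ²|data] = β/(α−1) = 41.95420/6.66 = 6.2994.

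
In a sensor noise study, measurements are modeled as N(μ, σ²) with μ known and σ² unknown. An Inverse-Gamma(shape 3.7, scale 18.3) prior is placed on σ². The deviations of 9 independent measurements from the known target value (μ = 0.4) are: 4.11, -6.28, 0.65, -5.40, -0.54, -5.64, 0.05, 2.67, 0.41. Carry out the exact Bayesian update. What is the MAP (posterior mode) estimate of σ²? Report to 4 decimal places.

8.7997

With known mean μ and an Inverse-Gamma(α, β) prior on σ², the Normal likelihood is conjugate: posterior is Inv-Gamma(α + n/2, β + Σ(xᵢ−μ)²/2).
Σ(xᵢ−μ)² = (4.11)² + (-6.28)² + (0.65)² + (-5.40)² + (-0.54)² + (-5.64)² + (0.05)² + (2.67)² + (0.41)² = 125.3137.
Posterior: Inv-Gamma(3.7 + 9/2, 18.3 + 125.3137/2) = Inv-Gamma(8.20, 80.95685).
Mode = β/(α+1) = 80.95685/9.20 = 8.7997.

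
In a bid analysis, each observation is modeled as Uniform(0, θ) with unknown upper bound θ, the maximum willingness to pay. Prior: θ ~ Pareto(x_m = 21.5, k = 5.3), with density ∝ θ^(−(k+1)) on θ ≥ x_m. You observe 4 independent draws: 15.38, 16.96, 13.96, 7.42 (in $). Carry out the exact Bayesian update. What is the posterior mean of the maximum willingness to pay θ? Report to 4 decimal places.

24.0904

A Pareto(scale x_m, shape k) prior on the upper bound θ of Uniform(0, θ) is conjugate: posterior is Pareto(max(x_m, max xᵢ), k + n).
Sample maximum = 16.96; prior scale x_m = 21.5 → posterior scale = max = 21.50.
Posterior shape = 5.3 + 4 = 9.3.
E[θ|data] = k·x_m/(k−1) = 9.3·21.50/8.3 = 24.0904.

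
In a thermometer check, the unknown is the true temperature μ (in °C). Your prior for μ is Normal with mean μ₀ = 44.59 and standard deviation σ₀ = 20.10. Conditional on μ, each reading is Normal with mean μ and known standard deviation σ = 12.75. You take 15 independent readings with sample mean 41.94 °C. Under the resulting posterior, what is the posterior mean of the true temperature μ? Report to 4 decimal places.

For Normal data with known variance σ², a Normal(μ₀, σ₀²) prior on μ is conjugate. Posterior precision = 1/σ₀² + n/σ²; posterior mean is the precision-weighted average of μ₀ and x̄.
n·x̄ = 15·41.94 = 629.1.
σ₀² = 20.10² = 404.01, σ² = 12.75² = 162.5625; σ² + n·σ₀² = 162.5625 + 15·404.01 = 6222.7125.
Posterior mean = (μ₀/σ₀² + n·x̄/σ²)/(1/σ₀² + n/σ²) = (σ²·μ₀ + σ₀²·n·x̄)/(σ² + n·σ₀²) = (162.5625·44.59 + 404.01·629.1)/6222.7125 = 261411.352875/6222.7125 = 42.0092.

42.0092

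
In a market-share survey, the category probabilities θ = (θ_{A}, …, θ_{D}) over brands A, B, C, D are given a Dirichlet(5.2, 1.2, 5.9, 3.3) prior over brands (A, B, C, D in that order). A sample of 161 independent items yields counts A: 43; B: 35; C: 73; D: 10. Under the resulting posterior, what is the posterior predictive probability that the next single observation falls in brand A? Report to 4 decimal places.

The Dirichlet prior is conjugate to the Multinomial likelihood: each posterior αⱼ = prior αⱼ + observed count nⱼ.
Posterior concentration: (48.2, 36.2, 78.9, 13.3), total = 176.6.
P(next = A | data) = α_{A}/Σα = 0.2729.

0.2729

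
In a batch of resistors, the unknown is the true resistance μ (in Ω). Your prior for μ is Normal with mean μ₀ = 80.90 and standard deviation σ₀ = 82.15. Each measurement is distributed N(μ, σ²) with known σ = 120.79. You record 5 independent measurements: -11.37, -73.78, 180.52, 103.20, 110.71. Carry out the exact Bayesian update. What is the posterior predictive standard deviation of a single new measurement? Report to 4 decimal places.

For Normal data with known variance σ², a Normal(μ₀, σ₀²) prior on μ is conjugate. Posterior precision = 1/σ₀² + n/σ²; posterior mean is the precision-weighted average of μ₀ and x̄.
σ₀² = 82.15² = 6748.6225, σ² = 120.79² = 14590.2241; σ² + n·σ₀² = 14590.2241 + 5·6748.6225 = 48333.3366.
Posterior precision = 1/σ₀² + n/σ² = 1/6748.6225 + 5/14590.2241 = (σ² + n·σ₀²)/(σ₀²σ²) = 48333.3366/(6748.6225·14590.2241); posterior variance σₙ² = σ₀²σ²/(σ² + n·σ₀²) = 6748.6225·14590.2241/48333.3366 = 2037.184303.
Predictive variance for one new observation = σₙ² + σ² = 6748.6225·14590.2241/48333.3366 + 14590.2241 = σ²·(σ₀² + 48333.3366)/48333.3366 = 14590.2241·55081.9591/48333.3366 = 16627.408403; SD = √(14590.2241·55081.9591/48333.3366) = 128.9473.

128.9473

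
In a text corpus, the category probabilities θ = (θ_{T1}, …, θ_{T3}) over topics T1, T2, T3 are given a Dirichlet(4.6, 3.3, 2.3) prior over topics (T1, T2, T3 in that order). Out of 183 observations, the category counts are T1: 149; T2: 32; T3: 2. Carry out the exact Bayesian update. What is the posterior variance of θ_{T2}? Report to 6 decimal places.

The Dirichlet prior is conjugate to the Multinomial likelihood: each posterior αⱼ = prior αⱼ + observed count nⱼ.
Posterior concentration: (153.6, 35.3, 4.3), total = 193.2.
Var[θ_j] = α_j(Σα−α_j)/((Σα)²(Σα+1)) = 35.3·157.9/(193.2²·194.2) = 0.000769.

0.000769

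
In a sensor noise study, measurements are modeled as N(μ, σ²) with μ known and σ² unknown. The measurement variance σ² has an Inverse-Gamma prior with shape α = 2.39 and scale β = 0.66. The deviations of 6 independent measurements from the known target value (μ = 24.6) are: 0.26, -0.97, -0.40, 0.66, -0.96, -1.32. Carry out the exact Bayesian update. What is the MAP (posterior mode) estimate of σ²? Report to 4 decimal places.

0.4373

With known mean μ and an Inverse-Gamma(α, β) prior on σ², the Normal likelihood is conjugate: posterior is Inv-Gamma(α + n/2, β + Σ(xᵢ−μ)²/2).
Σ(xᵢ−μ)² = (0.26)² + (-0.97)² + (-0.40)² + (0.66)² + (-0.96)² + (-1.32)² = 4.2681.
Posterior: Inv-Gamma(2.39 + 6/2, 0.66 + 4.2681/2) = Inv-Gamma(5.39, 2.79405).
Mode = β/(α+1) = 2.79405/6.39 = 0.4373.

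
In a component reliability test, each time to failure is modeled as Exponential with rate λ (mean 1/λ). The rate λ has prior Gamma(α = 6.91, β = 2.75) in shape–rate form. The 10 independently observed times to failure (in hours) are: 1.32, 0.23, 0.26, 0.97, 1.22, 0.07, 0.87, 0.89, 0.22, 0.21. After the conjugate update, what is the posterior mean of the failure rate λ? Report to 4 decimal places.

1.8768

With a Gamma(shape α, rate β) prior on the exponential rate λ, the posterior after n observations with total T = Σxᵢ is Gamma(α+n, β+T).
Sum of observations T = 6.26 hours; n = 10.
Posterior: Gamma(6.91+10, 2.75+6.26) = Gamma(16.91, 9.01).
Posterior mean of λ = α/β = 16.91/9.01 = 1.8768.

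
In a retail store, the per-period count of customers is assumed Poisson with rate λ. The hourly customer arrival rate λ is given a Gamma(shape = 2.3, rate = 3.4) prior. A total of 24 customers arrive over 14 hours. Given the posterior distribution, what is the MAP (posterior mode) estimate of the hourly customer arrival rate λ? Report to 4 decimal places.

1.4540

With a Gamma(shape α, rate β) prior, the Poisson likelihood is conjugate: the posterior is Gamma(α + ΣXᵢ, β + n).
Posterior: Gamma(α+S, β+n) = Gamma(2.3+24, 3.4+14) = Gamma(26.3, 17.4).
Mode of Gamma(α,β) for α≥1 is (α−1)/β = 25.3/17.4 = 1.4540.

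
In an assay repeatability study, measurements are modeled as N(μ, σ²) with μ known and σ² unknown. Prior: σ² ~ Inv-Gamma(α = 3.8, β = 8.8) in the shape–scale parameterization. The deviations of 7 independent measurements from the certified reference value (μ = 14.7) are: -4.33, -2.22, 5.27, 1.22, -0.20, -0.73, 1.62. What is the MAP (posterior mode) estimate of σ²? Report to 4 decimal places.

4.4419

With known mean μ and an Inverse-Gamma(α, β) prior on σ², the Normal likelihood is conjugate: posterior is Inv-Gamma(α + n/2, β + Σ(xᵢ−μ)²/2).
Σ(xᵢ−μ)² = (-4.33)² + (-2.22)² + (5.27)² + (1.22)² + (-0.20)² + (-0.73)² + (1.62)² = 56.1359.
Posterior: Inv-Gamma(3.8 + 7/2, 8.8 + 56.1359/2) = Inv-Gamma(7.30, 36.86795).
Mode = β/(α+1) = 36.86795/8.30 = 4.4419.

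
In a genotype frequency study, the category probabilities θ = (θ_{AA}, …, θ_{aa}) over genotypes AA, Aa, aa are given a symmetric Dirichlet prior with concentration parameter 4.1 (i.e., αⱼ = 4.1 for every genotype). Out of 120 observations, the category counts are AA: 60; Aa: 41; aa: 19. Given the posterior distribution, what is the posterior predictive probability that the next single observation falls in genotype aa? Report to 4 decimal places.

The Dirichlet prior is conjugate to the Multinomial likelihood: each posterior αⱼ = prior αⱼ + observed count nⱼ.
Posterior concentration: (64.1, 45.1, 23.1), total = 132.3.
P(next = aa | data) = α_{aa}/Σα = 0.1746.

0.1746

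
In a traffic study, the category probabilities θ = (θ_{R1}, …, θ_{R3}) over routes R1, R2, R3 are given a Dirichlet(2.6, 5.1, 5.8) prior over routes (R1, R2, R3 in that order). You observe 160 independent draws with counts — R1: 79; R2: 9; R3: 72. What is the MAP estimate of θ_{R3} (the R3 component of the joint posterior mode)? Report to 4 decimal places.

The Dirichlet prior is conjugate to the Multinomial likelihood: each posterior αⱼ = prior αⱼ + observed count nⱼ.
Posterior concentration: (81.6, 14.1, 77.8), total = 173.5.
Joint mode component: (α_{R3}−1)/(Σα−K) = 76.8/170.5 = 0.4504.

0.4504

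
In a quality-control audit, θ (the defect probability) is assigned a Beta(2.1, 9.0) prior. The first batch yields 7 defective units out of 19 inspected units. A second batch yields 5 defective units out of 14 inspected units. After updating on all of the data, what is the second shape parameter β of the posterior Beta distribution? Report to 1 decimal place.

30.0

The Beta prior is conjugate to a Binomial/Bernoulli likelihood; the update adds successes to α and failures to β.
After batch 1: Beta(2.1+7, 9.0+12) = Beta(9.1, 21.0).
After batch 2: Beta(9.1+5, 21.0+9) = Beta(14.1, 30.0).
Posterior β = 30.0.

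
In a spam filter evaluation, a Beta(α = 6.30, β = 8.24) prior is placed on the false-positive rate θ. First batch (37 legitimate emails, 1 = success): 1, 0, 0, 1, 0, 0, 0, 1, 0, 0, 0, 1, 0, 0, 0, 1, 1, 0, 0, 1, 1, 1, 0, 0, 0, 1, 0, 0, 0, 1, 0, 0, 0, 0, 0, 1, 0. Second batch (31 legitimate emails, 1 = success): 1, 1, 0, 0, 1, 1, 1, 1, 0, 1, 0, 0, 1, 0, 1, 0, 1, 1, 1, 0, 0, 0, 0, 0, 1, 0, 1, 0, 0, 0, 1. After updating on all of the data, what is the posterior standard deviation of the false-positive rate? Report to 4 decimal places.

The Beta prior is conjugate to a Binomial/Bernoulli likelihood; the update adds successes to α and failures to β.
After batch 1: Beta(6.30+12, 8.24+25) = Beta(18.30, 33.24).
After batch 2: Beta(18.30+15, 33.24+16) = Beta(33.30, 49.24).
Var = αβ/((α+β)²(α+β+1)) = 33.30·49.24/(82.54²·83.54) = 0.00288097; SD = √0.00288097 = 0.0537.

0.0537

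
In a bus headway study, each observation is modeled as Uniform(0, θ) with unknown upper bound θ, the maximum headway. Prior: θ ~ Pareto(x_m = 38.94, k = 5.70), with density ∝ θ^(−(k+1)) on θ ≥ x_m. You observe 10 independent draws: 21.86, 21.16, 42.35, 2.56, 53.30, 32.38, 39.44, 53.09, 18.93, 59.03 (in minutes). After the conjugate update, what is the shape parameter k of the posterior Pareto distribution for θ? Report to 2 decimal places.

15.70

A Pareto(scale x_m, shape k) prior on the upper bound θ of Uniform(0, θ) is conjugate: posterior is Pareto(max(x_m, max xᵢ), k + n).
Sample maximum = 59.03; prior scale x_m = 38.94 → posterior scale = max = 59.03.
Posterior shape = 5.70 + 10 = 15.70.
Posterior shape k = 15.70.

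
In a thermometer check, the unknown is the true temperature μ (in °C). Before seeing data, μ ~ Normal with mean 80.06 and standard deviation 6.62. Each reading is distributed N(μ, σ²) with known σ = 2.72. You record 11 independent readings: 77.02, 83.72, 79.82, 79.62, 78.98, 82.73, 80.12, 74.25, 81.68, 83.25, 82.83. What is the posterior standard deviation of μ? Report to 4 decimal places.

0.8139

For Normal data with known variance σ², a Normal(μ₀, σ₀²) prior on μ is conjugate. Posterior precision = 1/σ₀² + n/σ²; posterior mean is the precision-weighted average of μ₀ and x̄.
σ₀² = 6.62² = 43.8244, σ² = 2.72² = 7.3984; σ² + n·σ₀² = 7.3984 + 11·43.8244 = 489.4668.
Posterior precision = 1/σ₀² + n/σ² = 1/43.8244 + 11/7.3984 = (σ² + n·σ₀²)/(σ₀²σ²) = 489.4668/(43.8244·7.3984); posterior variance σₙ² = σ₀²σ²/(σ² + n·σ₀²) = 43.8244·7.3984/489.4668 = 0.662416.
Posterior SD = √σₙ² = √(43.8244·7.3984/489.4668) = 0.8139.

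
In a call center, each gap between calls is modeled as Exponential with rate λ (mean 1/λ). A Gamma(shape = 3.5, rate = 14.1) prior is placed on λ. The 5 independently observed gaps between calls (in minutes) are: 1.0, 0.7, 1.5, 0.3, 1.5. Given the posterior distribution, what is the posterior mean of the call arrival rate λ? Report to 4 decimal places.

0.4450

With a Gamma(shape α, rate β) prior on the exponential rate λ, the posterior after n observations with total T = Σxᵢ is Gamma(α+n, β+T).
Sum of observations T = 5.0 minutes; n = 5.
Posterior: Gamma(3.5+5, 14.1+5.0) = Gamma(8.5, 19.1).
Posterior mean of λ = α/β = 8.5/19.1 = 0.4450.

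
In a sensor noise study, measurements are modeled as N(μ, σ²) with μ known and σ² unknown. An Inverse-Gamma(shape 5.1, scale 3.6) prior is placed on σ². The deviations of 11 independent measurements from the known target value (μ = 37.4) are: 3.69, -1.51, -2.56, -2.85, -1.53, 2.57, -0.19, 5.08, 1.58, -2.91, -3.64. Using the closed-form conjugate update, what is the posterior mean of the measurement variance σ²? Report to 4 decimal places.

With known mean μ and an Inverse-Gamma(α, β) prior on σ², the Normal likelihood is conjugate: posterior is Inv-Gamma(α + n/2, β + Σ(xᵢ−μ)²/2).
Σ(xᵢ−μ)² = (3.69)² + (-1.51)² + (-2.56)² + (-2.85)² + (-1.53)² + (2.57)² + (-0.19)² + (5.08)² + (1.58)² + (-2.91)² + (-3.64)² = 89.5747.
Posterior: Inv-Gamma(5.1 + 11/2, 3.6 + 89.5747/2) = Inv-Gamma(10.60, 48.38735).
E[σ²|data] = β/(α−1) = 48.38735/9.60 = 5.0403.

5.0403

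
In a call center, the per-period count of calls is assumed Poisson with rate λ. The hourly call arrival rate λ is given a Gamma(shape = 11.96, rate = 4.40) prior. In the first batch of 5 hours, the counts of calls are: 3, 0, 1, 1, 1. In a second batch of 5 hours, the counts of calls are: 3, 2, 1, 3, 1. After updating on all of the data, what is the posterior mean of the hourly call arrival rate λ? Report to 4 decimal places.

1.9417

With a Gamma(shape α, rate β) prior, the Poisson likelihood is conjugate: the posterior is Gamma(α + ΣXᵢ, β + n).
Batch 1: sum of counts S = 6 over n = 5 hours.
After batch 1: Gamma(α+S, β+n) = Gamma(11.96+6, 4.40+5) = Gamma(17.96, 9.40).
Batch 2: sum of counts S = 10 over n = 5 hours.
After batch 2: Gamma(α+S, β+n) = Gamma(17.96+10, 9.40+5) = Gamma(27.96, 14.40).
Posterior mean = α/β = 27.96/14.40 = 1.9417.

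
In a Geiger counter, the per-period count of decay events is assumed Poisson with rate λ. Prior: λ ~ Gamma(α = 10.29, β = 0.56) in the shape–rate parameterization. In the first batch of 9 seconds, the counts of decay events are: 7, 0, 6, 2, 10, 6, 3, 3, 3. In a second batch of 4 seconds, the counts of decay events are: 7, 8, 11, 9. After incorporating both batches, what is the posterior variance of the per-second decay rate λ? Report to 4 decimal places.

0.4639

With a Gamma(shape α, rate β) prior, the Poisson likelihood is conjugate: the posterior is Gamma(α + ΣXᵢ, β + n).
Batch 1: sum of counts S = 40 over n = 9 seconds.
After batch 1: Gamma(α+S, β+n) = Gamma(10.29+40, 0.56+9) = Gamma(50.29, 9.56).
Batch 2: sum of counts S = 35 over n = 4 seconds.
After batch 2: Gamma(α+S, β+n) = Gamma(50.29+35, 9.56+4) = Gamma(85.29, 13.56).
Var = α/β² = 85.29/13.56² = 0.4639.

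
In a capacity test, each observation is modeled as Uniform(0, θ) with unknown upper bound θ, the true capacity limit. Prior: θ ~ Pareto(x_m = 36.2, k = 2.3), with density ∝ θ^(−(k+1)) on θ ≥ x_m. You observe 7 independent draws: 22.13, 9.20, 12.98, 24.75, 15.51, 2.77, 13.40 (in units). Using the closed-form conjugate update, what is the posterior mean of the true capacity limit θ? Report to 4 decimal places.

40.5614

A Pareto(scale x_m, shape k) prior on the upper bound θ of Uniform(0, θ) is conjugate: posterior is Pareto(max(x_m, max xᵢ), k + n).
Sample maximum = 24.75; prior scale x_m = 36.2 → posterior scale = max = 36.20.
Posterior shape = 2.3 + 7 = 9.3.
E[θ|data] = k·x_m/(k−1) = 9.3·36.20/8.3 = 40.5614.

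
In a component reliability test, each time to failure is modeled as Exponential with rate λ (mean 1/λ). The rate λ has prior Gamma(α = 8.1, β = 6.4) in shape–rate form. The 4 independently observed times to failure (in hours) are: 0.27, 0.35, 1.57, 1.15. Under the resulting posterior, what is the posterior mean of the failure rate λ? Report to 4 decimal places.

With a Gamma(shape α, rate β) prior on the exponential rate λ, the posterior after n observations with total T = Σxᵢ is Gamma(α+n, β+T).
Sum of observations T = 3.34 hours; n = 4.
Posterior: Gamma(8.1+4, 6.4+3.34) = Gamma(12.1, 9.74).
Posterior mean of λ = α/β = 12.1/9.74 = 1.2423.

1.2423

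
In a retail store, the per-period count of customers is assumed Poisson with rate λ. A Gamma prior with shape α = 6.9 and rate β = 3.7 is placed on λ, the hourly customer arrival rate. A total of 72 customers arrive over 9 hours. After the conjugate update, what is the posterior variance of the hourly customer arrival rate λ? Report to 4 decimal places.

With a Gamma(shape α, rate β) prior, the Poisson likelihood is conjugate: the posterior is Gamma(α + ΣXᵢ, β + n).
Posterior: Gamma(α+S, β+n) = Gamma(6.9+72, 3.7+9) = Gamma(78.9, 12.7).
Var = α/β² = 78.9/12.7² = 0.4892.

0.4892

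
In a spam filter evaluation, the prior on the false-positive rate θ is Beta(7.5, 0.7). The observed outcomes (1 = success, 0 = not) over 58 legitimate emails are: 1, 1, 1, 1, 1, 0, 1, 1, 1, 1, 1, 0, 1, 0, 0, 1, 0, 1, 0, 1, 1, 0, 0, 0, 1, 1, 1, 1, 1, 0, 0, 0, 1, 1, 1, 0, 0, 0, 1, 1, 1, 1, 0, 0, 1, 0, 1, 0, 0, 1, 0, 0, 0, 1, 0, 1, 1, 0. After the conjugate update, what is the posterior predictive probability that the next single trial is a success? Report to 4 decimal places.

0.6118

The Beta prior is conjugate to a Binomial/Bernoulli likelihood; the update adds successes to α and failures to β.
Posterior: Beta(α+k, β+n−k) = Beta(7.5+33, 0.7+25) = Beta(40.5, 25.7).
For a single future Bernoulli trial, P(success | data) = α/(α+β) = 0.6118.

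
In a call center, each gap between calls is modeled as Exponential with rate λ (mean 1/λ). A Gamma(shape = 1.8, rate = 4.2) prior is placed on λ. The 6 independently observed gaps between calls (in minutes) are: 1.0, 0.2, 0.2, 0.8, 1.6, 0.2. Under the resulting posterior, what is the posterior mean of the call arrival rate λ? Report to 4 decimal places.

With a Gamma(shape α, rate β) prior on the exponential rate λ, the posterior after n observations with total T = Σxᵢ is Gamma(α+n, β+T).
Sum of observations T = 4.0 minutes; n = 6.
Posterior: Gamma(1.8+6, 4.2+4.0) = Gamma(7.8, 8.2).
Posterior mean of λ = α/β = 7.8/8.2 = 0.9512.

0.9512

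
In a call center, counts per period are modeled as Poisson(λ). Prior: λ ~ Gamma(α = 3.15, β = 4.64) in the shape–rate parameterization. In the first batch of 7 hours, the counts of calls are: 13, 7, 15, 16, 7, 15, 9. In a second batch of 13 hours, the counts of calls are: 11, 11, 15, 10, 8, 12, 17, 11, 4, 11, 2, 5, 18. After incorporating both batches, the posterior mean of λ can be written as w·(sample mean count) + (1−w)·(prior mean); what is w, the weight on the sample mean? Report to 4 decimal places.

With a Gamma(shape α, rate β) prior, the Poisson likelihood is conjugate: the posterior is Gamma(α + ΣXᵢ, β + n).
Total number of hours: n = 7 + 13 = 20.
Posterior mean = (α₀+S)/(β₀+n) = [n/(β₀+n)]·(S/n) + [β₀/(β₀+n)]·(α₀/β₀), so only n and β₀ enter the weight.
Weight on data w = n/(β₀+n) = 20/(4.64+20) = 20/24.64 = 0.8117.

0.8117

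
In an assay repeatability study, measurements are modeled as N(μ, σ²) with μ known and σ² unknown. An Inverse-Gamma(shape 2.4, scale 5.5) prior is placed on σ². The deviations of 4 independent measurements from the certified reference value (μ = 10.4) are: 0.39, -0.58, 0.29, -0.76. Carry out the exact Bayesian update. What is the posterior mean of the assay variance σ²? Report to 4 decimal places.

1.7868

With known mean μ and an Inverse-Gamma(α, β) prior on σ², the Normal likelihood is conjugate: posterior is Inv-Gamma(α + n/2, β + Σ(xᵢ−μ)²/2).
Σ(xᵢ−μ)² = (0.39)² + (-0.58)² + (0.29)² + (-0.76)² = 1.1502.
Posterior: Inv-Gamma(2.4 + 4/2, 5.5 + 1.1502/2) = Inv-Gamma(4.40, 6.07510).
E[σ²|data] = β/(α−1) = 6.07510/3.40 = 1.7868.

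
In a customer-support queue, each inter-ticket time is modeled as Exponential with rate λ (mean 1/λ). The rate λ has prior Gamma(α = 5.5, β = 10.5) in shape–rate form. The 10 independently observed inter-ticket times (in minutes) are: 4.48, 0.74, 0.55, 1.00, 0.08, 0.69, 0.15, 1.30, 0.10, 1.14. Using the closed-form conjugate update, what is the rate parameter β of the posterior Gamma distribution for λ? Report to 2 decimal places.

With a Gamma(shape α, rate β) prior on the exponential rate λ, the posterior after n observations with total T = Σxᵢ is Gamma(α+n, β+T).
Sum of observations T = 10.23 minutes; n = 10.
Posterior: Gamma(5.5+10, 10.5+10.23) = Gamma(15.5, 20.73).
Posterior β = 20.73.

20.73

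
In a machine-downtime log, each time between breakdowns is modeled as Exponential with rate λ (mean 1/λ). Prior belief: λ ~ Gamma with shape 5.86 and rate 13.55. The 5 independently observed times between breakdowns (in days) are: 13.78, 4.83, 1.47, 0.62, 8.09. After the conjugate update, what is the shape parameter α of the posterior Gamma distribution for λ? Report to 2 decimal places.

10.86

With a Gamma(shape α, rate β) prior on the exponential rate λ, the posterior after n observations with total T = Σxᵢ is Gamma(α+n, β+T).
Sum of observations T = 28.79 days; n = 5.
Posterior: Gamma(5.86+5, 13.55+28.79) = Gamma(10.86, 42.34).
Posterior α = 10.86.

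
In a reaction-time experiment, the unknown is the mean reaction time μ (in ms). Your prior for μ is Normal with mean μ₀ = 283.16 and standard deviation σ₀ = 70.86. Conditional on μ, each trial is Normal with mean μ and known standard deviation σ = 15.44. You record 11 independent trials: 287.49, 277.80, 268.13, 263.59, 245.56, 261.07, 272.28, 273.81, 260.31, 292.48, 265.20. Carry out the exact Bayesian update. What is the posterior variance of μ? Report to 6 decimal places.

For Normal data with known variance σ², a Normal(μ₀, σ₀²) prior on μ is conjugate. Posterior precision = 1/σ₀² + n/σ²; posterior mean is the precision-weighted average of μ₀ and x̄.
σ₀² = 70.86² = 5021.1396, σ² = 15.44² = 238.3936; σ² + n·σ₀² = 238.3936 + 11·5021.1396 = 55470.9292.
Posterior precision = 1/σ₀² + n/σ² = 1/5021.1396 + 11/238.3936 = (σ² + n·σ₀²)/(σ₀²σ²) = 55470.9292/(5021.1396·238.3936); posterior variance σₙ² = σ₀²σ²/(σ² + n·σ₀²) = 5021.1396·238.3936/55470.9292 = 21.579007.

21.579007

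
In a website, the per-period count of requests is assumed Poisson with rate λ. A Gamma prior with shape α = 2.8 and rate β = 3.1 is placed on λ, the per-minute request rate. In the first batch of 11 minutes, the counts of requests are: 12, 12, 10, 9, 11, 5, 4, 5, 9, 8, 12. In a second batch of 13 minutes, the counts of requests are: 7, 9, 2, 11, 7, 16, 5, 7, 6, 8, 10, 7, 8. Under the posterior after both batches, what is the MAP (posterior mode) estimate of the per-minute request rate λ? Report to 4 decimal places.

With a Gamma(shape α, rate β) prior, the Poisson likelihood is conjugate: the posterior is Gamma(α + ΣXᵢ, β + n).
Batch 1: sum of counts S = 97 over n = 11 minutes.
After batch 1: Gamma(α+S, β+n) = Gamma(2.8+97, 3.1+11) = Gamma(99.8, 14.1).
Batch 2: sum of counts S = 103 over n = 13 minutes.
After batch 2: Gamma(α+S, β+n) = Gamma(99.8+103, 14.1+13) = Gamma(202.8, 27.1).
Mode of Gamma(α,β) for α≥1 is (α−1)/β = 201.8/27.1 = 7.4465.

7.4465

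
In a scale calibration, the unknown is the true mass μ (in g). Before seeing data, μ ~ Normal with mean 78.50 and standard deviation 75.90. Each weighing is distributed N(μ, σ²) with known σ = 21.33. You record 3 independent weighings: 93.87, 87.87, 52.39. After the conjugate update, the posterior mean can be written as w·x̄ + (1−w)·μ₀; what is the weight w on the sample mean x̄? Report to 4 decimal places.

For Normal data with known variance σ², a Normal(μ₀, σ₀²) prior on μ is conjugate. Posterior precision = 1/σ₀² + n/σ²; posterior mean is the precision-weighted average of μ₀ and x̄.
σ₀² = 75.90² = 5760.81, σ² = 21.33² = 454.9689. Prior precision 1/σ₀² = 1/5760.81; data precision n/σ² = 3/454.9689.
w = (n/σ²)/(1/σ₀² + n/σ²) = n·σ₀²/(σ² + n·σ₀²) = 3·5760.81/(454.9689 + 3·5760.81) = 17282.43/17737.3989 = 0.9743.

0.9743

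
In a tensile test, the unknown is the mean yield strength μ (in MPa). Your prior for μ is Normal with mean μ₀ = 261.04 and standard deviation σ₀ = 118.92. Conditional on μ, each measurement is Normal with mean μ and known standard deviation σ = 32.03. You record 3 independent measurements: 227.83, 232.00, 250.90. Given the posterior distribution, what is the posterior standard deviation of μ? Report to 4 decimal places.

18.2729

For Normal data with known variance σ², a Normal(μ₀, σ₀²) prior on μ is conjugate. Posterior precision = 1/σ₀² + n/σ²; posterior mean is the precision-weighted average of μ₀ and x̄.
σ₀² = 118.92² = 14141.9664, σ² = 32.03² = 1025.9209; σ² + n·σ₀² = 1025.9209 + 3·14141.9664 = 43451.8201.
Posterior precision = 1/σ₀² + n/σ² = 1/14141.9664 + 3/1025.9209 = (σ² + n·σ₀²)/(σ₀²σ²) = 43451.8201/(14141.9664·1025.9209); posterior variance σₙ² = σ₀²σ²/(σ² + n·σ₀²) = 14141.9664·1025.9209/43451.8201 = 333.899451.
Posterior SD = √σₙ² = √(14141.9664·1025.9209/43451.8201) = 18.2729.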